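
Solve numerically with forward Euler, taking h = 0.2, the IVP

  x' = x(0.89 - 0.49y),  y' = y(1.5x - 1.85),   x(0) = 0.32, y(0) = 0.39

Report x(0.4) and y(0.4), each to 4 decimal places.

0.4195, 0.2094

Euler on (x,y): x_{n+1} = x_n + h·x', y_{n+1} = y_n + h·y'.
0.000000: (0.320000, 0.390000); f=(0.223648, -0.534300) → (0.364730, 0.283140)
0.200000: (0.364730, 0.283140); f=(0.274007, -0.368905) → (0.419531, 0.209359)
(x(0.4), y(0.4)) ≈ (0.4195, 0.2094)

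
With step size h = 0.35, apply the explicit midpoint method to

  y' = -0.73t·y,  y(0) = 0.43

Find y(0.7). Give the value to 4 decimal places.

0.3581

Midpoint: k1 = f(t_n, y_n); k2 = f(t_n + h/2, y_n + (h/2)·k1); y_{n+1} = y_n + h·k2.
t=0.000000, y=0.430000:
  k1 = f(0.000000, 0.430000) = 0.000000
  k2 = f(0.175000, 0.430000) = -0.054933
  y ← 0.430000 + 0.35·(-0.054933) = 0.410774
t=0.350000, y=0.410774:
  k1 = f(0.350000, 0.410774) = -0.104953
  k2 = f(0.525000, 0.392407) = -0.150390
  y ← 0.410774 + 0.35·(-0.150390) = 0.358137
y(0.7) ≈ 0.3581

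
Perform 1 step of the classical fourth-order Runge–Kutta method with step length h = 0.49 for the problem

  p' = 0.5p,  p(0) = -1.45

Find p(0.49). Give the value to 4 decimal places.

-1.8525

RK4: k1 = f(t_n, p_n); k2 = f(t_n + h/2, p_n + (h/2)·k1); k3 = f(t_n + h/2, p_n + (h/2)·k2); k4 = f(t_n + h, p_n + h·k3); p_{n+1} = p_n + (h/6)·(k1 + 2k2 + 2k3 + k4).
t=0.000000, p=-1.450000:
  k1 = f(0.000000, -1.450000) = -0.725000
  k2 = f(0.245000, -1.627625) = -0.813812
  k3 = f(0.245000, -1.649384) = -0.824692
  k4 = f(0.490000, -1.854099) = -0.927050
  p ← -1.450000 + (0.49/6)·(k1 + 2k2 + 2k3 + k4) = -1.852540
p(0.49) ≈ -1.8525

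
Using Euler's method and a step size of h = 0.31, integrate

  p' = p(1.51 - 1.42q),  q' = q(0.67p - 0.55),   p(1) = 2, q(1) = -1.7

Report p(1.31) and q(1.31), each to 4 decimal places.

Euler on (p,q): p_{n+1} = p_n + h·p', q_{n+1} = q_n + h·q'.
1.000000: (2.000000, -1.700000); f=(7.848000, -1.343000) → (4.432880, -2.116330)
(p(1.31), q(1.31)) ≈ (4.4329, -2.1163)

4.4329, -2.1163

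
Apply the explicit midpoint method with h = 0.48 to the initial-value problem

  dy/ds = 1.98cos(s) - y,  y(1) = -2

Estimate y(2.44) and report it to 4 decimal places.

Midpoint: k1 = f(s_n, y_n); k2 = f(s_n + h/2, y_n + (h/2)·k1); y_{n+1} = y_n + h·k2.
s=1.000000, y=-2.000000:
  k1 = f(1.000000, -2.000000) = 3.069799
  k2 = f(1.240000, -1.263248) = 1.906345
  y ← -2.000000 + 0.48·1.906345 = -1.084954
s=1.480000, y=-1.084954:
  k1 = f(1.480000, -1.084954) = 1.264484
  k2 = f(1.720000, -0.781478) = 0.487150
  y ← -1.084954 + 0.48·0.487150 = -0.851122
s=1.960000, y=-0.851122:
  k1 = f(1.960000, -0.851122) = 0.099808
  k2 = f(2.200000, -0.827169) = -0.338064
  y ← -0.851122 + 0.48·(-0.338064) = -1.013393
y(2.44) ≈ -1.0134

-1.0134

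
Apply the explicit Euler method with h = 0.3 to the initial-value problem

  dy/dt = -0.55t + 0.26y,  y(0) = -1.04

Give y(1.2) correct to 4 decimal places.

-1.7172

Euler: y_{n+1} = y_n + h·f(t_n, y_n).
t=0.000000, y=-1.040000: f=-0.270400 → y ← -1.040000 + 0.3·(-0.270400) = -1.121120
t=0.300000, y=-1.121120: f=-0.456491 → y ← -1.121120 + 0.3·(-0.456491) = -1.258067
t=0.600000, y=-1.258067: f=-0.657098 → y ← -1.258067 + 0.3·(-0.657098) = -1.455197
t=0.900000, y=-1.455197: f=-0.873351 → y ← -1.455197 + 0.3·(-0.873351) = -1.717202
y(1.2) ≈ -1.7172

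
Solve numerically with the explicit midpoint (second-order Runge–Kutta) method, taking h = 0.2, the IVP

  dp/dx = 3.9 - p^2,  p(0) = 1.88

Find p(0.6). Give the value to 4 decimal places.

Midpoint: k1 = f(x_n, p_n); k2 = f(x_n + h/2, p_n + (h/2)·k1); p_{n+1} = p_n + h·k2.
x=0.000000, p=1.880000:
  k1 = f(0.000000, 1.880000) = 0.365600
  k2 = f(0.100000, 1.916560) = 0.226798
  p ← 1.880000 + 0.2·0.226798 = 1.925360
x=0.200000, p=1.925360:
  k1 = f(0.200000, 1.925360) = 0.192991
  k2 = f(0.300000, 1.944659) = 0.118303
  p ← 1.925360 + 0.2·0.118303 = 1.949020
x=0.400000, p=1.949020:
  k1 = f(0.400000, 1.949020) = 0.101321
  k2 = f(0.500000, 1.959152) = 0.061723
  p ← 1.949020 + 0.2·0.061723 = 1.961365
p(0.6) ≈ 1.9614

1.9614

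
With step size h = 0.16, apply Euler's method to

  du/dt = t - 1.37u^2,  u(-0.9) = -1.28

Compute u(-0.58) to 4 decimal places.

-2.5985

Euler: u_{n+1} = u_n + h·f(t_n, u_n).
t=-0.900000, u=-1.280000: f=-3.144608 → u ← -1.280000 + 0.16·(-3.144608) = -1.783137
t=-0.740000, u=-1.783137: f=-5.096023 → u ← -1.783137 + 0.16·(-5.096023) = -2.598501
u(-0.58) ≈ -2.5985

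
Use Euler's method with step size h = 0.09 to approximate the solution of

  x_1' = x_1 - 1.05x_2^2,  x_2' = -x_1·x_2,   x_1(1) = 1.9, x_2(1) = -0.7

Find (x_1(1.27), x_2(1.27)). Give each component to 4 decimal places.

2.3496, -0.3817

Euler on (x_1,x_2): x_1_{n+1} = x_1_n + h·x_1', x_2_{n+1} = x_2_n + h·x_2'.
1.000000: (1.900000, -0.700000); f=(1.385500, 1.330000) → (2.024695, -0.580300)
1.090000: (2.024695, -0.580300); f=(1.671110, 1.174931) → (2.175095, -0.474556)
1.180000: (2.175095, -0.474556); f=(1.938631, 1.032205) → (2.349572, -0.381658)
(x_1(1.27), x_2(1.27)) ≈ (2.3496, -0.3817)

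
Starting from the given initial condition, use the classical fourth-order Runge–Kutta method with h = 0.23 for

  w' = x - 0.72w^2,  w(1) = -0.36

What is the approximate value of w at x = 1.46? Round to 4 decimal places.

0.1936

RK4: k1 = f(x_n, w_n); k2 = f(x_n + h/2, w_n + (h/2)·k1); k3 = f(x_n + h/2, w_n + (h/2)·k2); k4 = f(x_n + h, w_n + h·k3); w_{n+1} = w_n + (h/6)·(k1 + 2k2 + 2k3 + k4).
x=1.000000, w=-0.360000:
  k1 = f(1.000000, -0.360000) = 0.906688
  k2 = f(1.115000, -0.255731) = 1.067913
  k3 = f(1.115000, -0.237190) = 1.074493
  k4 = f(1.230000, -0.112867) = 1.220828
  w ← -0.360000 + (0.23/6)·(k1 + 2k2 + 2k3 + k4) = -0.114194
x=1.230000, w=-0.114194:
  k1 = f(1.230000, -0.114194) = 1.220611
  k2 = f(1.345000, 0.026176) = 1.344507
  k3 = f(1.345000, 0.040424) = 1.343823
  k4 = f(1.460000, 0.194885) = 1.432654
  w ← -0.114194 + (0.23/6)·(k1 + 2k2 + 2k3 + k4) = 0.193620
w(1.46) ≈ 0.1936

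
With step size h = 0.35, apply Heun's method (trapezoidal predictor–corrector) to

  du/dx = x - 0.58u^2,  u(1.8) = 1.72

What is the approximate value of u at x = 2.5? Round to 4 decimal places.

1.9207

Heun: k1 = f(x_n, u_n); k2 = f(x_n + h, u_n + h·k1); u_{n+1} = u_n + (h/2)·(k1 + k2).
x=1.800000, u=1.720000:
  k1 = f(1.800000, 1.720000) = 0.084128
  k2 = f(2.150000, 1.749445) = 0.374877
  u ← 1.720000 + (0.35/2)·(0.084128 + 0.374877) = 1.800326
x=2.150000, u=1.800326:
  k1 = f(2.150000, 1.800326) = 0.270120
  k2 = f(2.500000, 1.894868) = 0.417496
  u ← 1.800326 + (0.35/2)·(0.270120 + 0.417496) = 1.920659
u(2.5) ≈ 1.9207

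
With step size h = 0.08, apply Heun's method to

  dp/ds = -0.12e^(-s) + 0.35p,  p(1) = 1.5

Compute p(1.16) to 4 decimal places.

Heun: k1 = f(s_n, p_n); k2 = f(s_n + h, p_n + h·k1); p_{n+1} = p_n + (h/2)·(k1 + k2).
s=1.000000, p=1.500000:
  k1 = f(1.000000, 1.500000) = 0.480854
  k2 = f(1.080000, 1.538468) = 0.497712
  p ← 1.500000 + (0.08/2)·(0.480854 + 0.497712) = 1.539143
s=1.080000, p=1.539143:
  k1 = f(1.080000, 1.539143) = 0.497948
  k2 = f(1.160000, 1.578979) = 0.515024
  p ← 1.539143 + (0.08/2)·(0.497948 + 0.515024) = 1.579662
p(1.16) ≈ 1.5797

1.5797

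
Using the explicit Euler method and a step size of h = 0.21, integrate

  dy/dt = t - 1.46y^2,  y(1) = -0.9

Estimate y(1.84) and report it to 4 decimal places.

-0.8610

Euler: y_{n+1} = y_n + h·f(t_n, y_n).
t=1.000000, y=-0.900000: f=-0.182600 → y ← -0.900000 + 0.21·(-0.182600) = -0.938346
t=1.210000, y=-0.938346: f=-0.075520 → y ← -0.938346 + 0.21·(-0.075520) = -0.954205
t=1.420000, y=-0.954205: f=0.090659 → y ← -0.954205 + 0.21·0.090659 = -0.935167
t=1.630000, y=-0.935167: f=0.353176 → y ← -0.935167 + 0.21·0.353176 = -0.861000
y(1.84) ≈ -0.8610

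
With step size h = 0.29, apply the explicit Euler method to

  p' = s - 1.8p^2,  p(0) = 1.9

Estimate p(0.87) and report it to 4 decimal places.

Euler: p_{n+1} = p_n + h·f(s_n, p_n).
s=0.000000, p=1.900000: f=-6.498000 → p ← 1.900000 + 0.29·(-6.498000) = 0.015580
s=0.290000, p=0.015580: f=0.289563 → p ← 0.015580 + 0.29·0.289563 = 0.099553
s=0.580000, p=0.099553: f=0.562160 → p ← 0.099553 + 0.29·0.562160 = 0.262580
p(0.87) ≈ 0.2626

0.2626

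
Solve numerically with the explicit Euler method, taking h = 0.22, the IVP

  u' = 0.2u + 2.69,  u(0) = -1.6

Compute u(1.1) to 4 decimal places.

Euler: u_{n+1} = u_n + h·f(x_n, u_n).
x=0.000000, u=-1.600000: f=2.370000 → u ← -1.600000 + 0.22·2.370000 = -1.078600
x=0.220000, u=-1.078600: f=2.474280 → u ← -1.078600 + 0.22·2.474280 = -0.534258
x=0.440000, u=-0.534258: f=2.583148 → u ← -0.534258 + 0.22·2.583148 = 0.034034
x=0.660000, u=0.034034: f=2.696807 → u ← 0.034034 + 0.22·2.696807 = 0.627332
x=0.880000, u=0.627332: f=2.815466 → u ← 0.627332 + 0.22·2.815466 = 1.246734
u(1.1) ≈ 1.2467

1.2467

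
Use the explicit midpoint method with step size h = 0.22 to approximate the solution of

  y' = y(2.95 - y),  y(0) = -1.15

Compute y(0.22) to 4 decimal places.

Midpoint: k1 = f(t_n, y_n); k2 = f(t_n + h/2, y_n + (h/2)·k1); y_{n+1} = y_n + h·k2.
t=0.000000, y=-1.150000:
  k1 = f(0.000000, -1.150000) = -4.715000
  k2 = f(0.110000, -1.668650) = -7.706910
  y ← -1.150000 + 0.22·(-7.706910) = -2.845520
y(0.22) ≈ -2.8455

-2.8455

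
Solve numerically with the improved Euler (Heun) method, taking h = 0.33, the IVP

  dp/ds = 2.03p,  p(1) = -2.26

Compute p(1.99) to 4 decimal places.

-15.3618

Heun: k1 = f(s_n, p_n); k2 = f(s_n + h, p_n + h·k1); p_{n+1} = p_n + (h/2)·(k1 + k2).
s=1.000000, p=-2.260000:
  k1 = f(1.000000, -2.260000) = -4.587800
  k2 = f(1.330000, -3.773974) = -7.661167
  p ← -2.260000 + (0.33/2)·(-4.587800 + (-7.661167)) = -4.281080
s=1.330000, p=-4.281080:
  k1 = f(1.330000, -4.281080) = -8.690592
  k2 = f(1.660000, -7.148975) = -14.512419
  p ← -4.281080 + (0.33/2)·(-8.690592 + (-14.512419)) = -8.109576
s=1.660000, p=-8.109576:
  k1 = f(1.660000, -8.109576) = -16.462440
  k2 = f(1.990000, -13.542181) = -27.490628
  p ← -8.109576 + (0.33/2)·(-16.462440 + (-27.490628)) = -15.361833
p(1.99) ≈ -15.3618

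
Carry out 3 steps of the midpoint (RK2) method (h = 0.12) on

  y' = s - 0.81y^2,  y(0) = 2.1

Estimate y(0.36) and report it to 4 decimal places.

1.3661

Midpoint: k1 = f(s_n, y_n); k2 = f(s_n + h/2, y_n + (h/2)·k1); y_{n+1} = y_n + h·k2.
s=0.000000, y=2.100000:
  k1 = f(0.000000, 2.100000) = -3.572100
  k2 = f(0.060000, 1.885674) = -2.820171
  y ← 2.100000 + 0.12·(-2.820171) = 1.761580
s=0.120000, y=1.761580:
  k1 = f(0.120000, 1.761580) = -2.393561
  k2 = f(0.180000, 1.617966) = -1.940429
  y ← 1.761580 + 0.12·(-1.940429) = 1.528728
s=0.240000, y=1.528728:
  k1 = f(0.240000, 1.528728) = -1.652978
  k2 = f(0.300000, 1.429549) = -1.355325
  y ← 1.528728 + 0.12·(-1.355325) = 1.366089
y(0.36) ≈ 1.3661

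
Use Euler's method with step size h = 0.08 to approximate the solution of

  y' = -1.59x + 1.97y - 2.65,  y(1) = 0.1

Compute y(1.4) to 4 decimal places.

-2.2329

Euler: y_{n+1} = y_n + h·f(x_n, y_n).
x=1.000000, y=0.100000: f=-4.043000 → y ← 0.100000 + 0.08·(-4.043000) = -0.223440
x=1.080000, y=-0.223440: f=-4.807377 → y ← -0.223440 + 0.08·(-4.807377) = -0.608030
x=1.160000, y=-0.608030: f=-5.692219 → y ← -0.608030 + 0.08·(-5.692219) = -1.063408
x=1.240000, y=-1.063408: f=-6.716513 → y ← -1.063408 + 0.08·(-6.716513) = -1.600729
x=1.320000, y=-1.600729: f=-7.902236 → y ← -1.600729 + 0.08·(-7.902236) = -2.232908
y(1.4) ≈ -2.2329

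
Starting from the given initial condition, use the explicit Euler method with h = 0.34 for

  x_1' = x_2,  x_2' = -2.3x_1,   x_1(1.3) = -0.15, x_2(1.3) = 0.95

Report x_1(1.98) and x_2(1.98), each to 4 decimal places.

0.5359, 0.9320

Euler on (x_1,x_2): x_1_{n+1} = x_1_n + h·x_1', x_2_{n+1} = x_2_n + h·x_2'.
1.300000: (-0.150000, 0.950000); f=(0.950000, 0.345000) → (0.173000, 1.067300)
1.640000: (0.173000, 1.067300); f=(1.067300, -0.397900) → (0.535882, 0.932014)
(x_1(1.98), x_2(1.98)) ≈ (0.5359, 0.9320)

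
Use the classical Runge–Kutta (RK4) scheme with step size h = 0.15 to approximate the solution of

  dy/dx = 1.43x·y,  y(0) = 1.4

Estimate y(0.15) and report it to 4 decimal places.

RK4: k1 = f(x_n, y_n); k2 = f(x_n + h/2, y_n + (h/2)·k1); k3 = f(x_n + h/2, y_n + (h/2)·k2); k4 = f(x_n + h, y_n + h·k3); y_{n+1} = y_n + (h/6)·(k1 + 2k2 + 2k3 + k4).
x=0.000000, y=1.400000:
  k1 = f(0.000000, 1.400000) = 0.000000
  k2 = f(0.075000, 1.400000) = 0.150150
  k3 = f(0.075000, 1.411261) = 0.151358
  k4 = f(0.150000, 1.422704) = 0.305170
  y ← 1.400000 + (0.15/6)·(k1 + 2k2 + 2k3 + k4) = 1.422705
y(0.15) ≈ 1.4227

1.4227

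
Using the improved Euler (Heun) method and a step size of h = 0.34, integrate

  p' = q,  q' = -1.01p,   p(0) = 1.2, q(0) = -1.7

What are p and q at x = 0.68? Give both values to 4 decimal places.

-0.1646, -2.0849

Heun on (p,q): k1 = f(x_n, state_n); k2 = f(x_n + h, state_n + h·k1); state_{n+1} = state_n + (h/2)·(k1 + k2).
0.000000: (1.200000, -1.700000)
  k1 = (-1.700000, -1.212000)
  predictor → (0.622000, -2.112080)
  k2 = (-2.112080, -0.628220)
  → (0.551946, -2.012837)
0.340000: (0.551946, -2.012837)
  k1 = (-2.012837, -0.557466)
  predictor → (-0.132418, -2.202376)
  k2 = (-2.202376, 0.133742)
  → (-0.164640, -2.084870)
(p(0.68), q(0.68)) ≈ (-0.1646, -2.0849)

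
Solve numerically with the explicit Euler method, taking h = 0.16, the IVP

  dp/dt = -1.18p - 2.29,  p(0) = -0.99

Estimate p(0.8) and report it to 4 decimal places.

Euler: p_{n+1} = p_n + h·f(t_n, p_n).
t=0.000000, p=-0.990000: f=-1.121800 → p ← -0.990000 + 0.16·(-1.121800) = -1.169488
t=0.160000, p=-1.169488: f=-0.910004 → p ← -1.169488 + 0.16·(-0.910004) = -1.315089
t=0.320000, p=-1.315089: f=-0.738195 → p ← -1.315089 + 0.16·(-0.738195) = -1.433200
t=0.480000, p=-1.433200: f=-0.598824 → p ← -1.433200 + 0.16·(-0.598824) = -1.529012
t=0.640000, p=-1.529012: f=-0.485766 → p ← -1.529012 + 0.16·(-0.485766) = -1.606734
p(0.8) ≈ -1.6067

-1.6067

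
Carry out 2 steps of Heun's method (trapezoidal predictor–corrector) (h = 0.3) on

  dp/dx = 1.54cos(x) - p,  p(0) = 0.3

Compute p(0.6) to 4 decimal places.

Heun: k1 = f(x_n, p_n); k2 = f(x_n + h, p_n + h·k1); p_{n+1} = p_n + (h/2)·(k1 + k2).
x=0.000000, p=0.300000:
  k1 = f(0.000000, 0.300000) = 1.240000
  k2 = f(0.300000, 0.672000) = 0.799218
  p ← 0.300000 + (0.3/2)·(1.240000 + 0.799218) = 0.605883
x=0.300000, p=0.605883:
  k1 = f(0.300000, 0.605883) = 0.865335
  k2 = f(0.600000, 0.865483) = 0.405533
  p ← 0.605883 + (0.3/2)·(0.865335 + 0.405533) = 0.796513
p(0.6) ≈ 0.7965

0.7965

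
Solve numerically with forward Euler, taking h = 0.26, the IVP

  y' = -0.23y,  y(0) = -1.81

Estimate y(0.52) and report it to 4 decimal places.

-1.6000

Euler: y_{n+1} = y_n + h·f(t_n, y_n).
t=0.000000, y=-1.810000: f=0.416300 → y ← -1.810000 + 0.26·0.416300 = -1.701762
t=0.260000, y=-1.701762: f=0.391405 → y ← -1.701762 + 0.26·0.391405 = -1.599997
y(0.52) ≈ -1.6000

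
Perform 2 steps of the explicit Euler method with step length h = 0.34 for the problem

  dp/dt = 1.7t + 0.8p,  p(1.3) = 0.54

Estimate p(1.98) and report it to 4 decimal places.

2.7774

Euler: p_{n+1} = p_n + h·f(t_n, p_n).
t=1.300000, p=0.540000: f=2.642000 → p ← 0.540000 + 0.34·2.642000 = 1.438280
t=1.640000, p=1.438280: f=3.938624 → p ← 1.438280 + 0.34·3.938624 = 2.777412
p(1.98) ≈ 2.7774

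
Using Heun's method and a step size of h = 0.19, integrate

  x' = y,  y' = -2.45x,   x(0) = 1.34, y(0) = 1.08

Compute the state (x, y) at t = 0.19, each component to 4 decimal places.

Heun on (x,y): k1 = f(t_n, state_n); k2 = f(t_n + h, state_n + h·k1); state_{n+1} = state_n + (h/2)·(k1 + k2).
0.000000: (1.340000, 1.080000)
  k1 = (1.080000, -3.283000)
  predictor → (1.545200, 0.456230)
  k2 = (0.456230, -3.785740)
  → (1.485942, 0.408470)
(x(0.19), y(0.19)) ≈ (1.4859, 0.4085)

1.4859, 0.4085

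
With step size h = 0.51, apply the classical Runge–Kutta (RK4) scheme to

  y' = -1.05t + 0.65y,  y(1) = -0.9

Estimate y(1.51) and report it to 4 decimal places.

RK4: k1 = f(t_n, y_n); k2 = f(t_n + h/2, y_n + (h/2)·k1); k3 = f(t_n + h/2, y_n + (h/2)·k2); k4 = f(t_n + h, y_n + h·k3); y_{n+1} = y_n + (h/6)·(k1 + 2k2 + 2k3 + k4).
t=1.000000, y=-0.900000:
  k1 = f(1.000000, -0.900000) = -1.635000
  k2 = f(1.255000, -1.316925) = -2.173751
  k3 = f(1.255000, -1.454307) = -2.263049
  k4 = f(1.510000, -2.054155) = -2.920701
  y ← -0.900000 + (0.51/6)·(k1 + 2k2 + 2k3 + k4) = -2.041491
y(1.51) ≈ -2.0415

-2.0415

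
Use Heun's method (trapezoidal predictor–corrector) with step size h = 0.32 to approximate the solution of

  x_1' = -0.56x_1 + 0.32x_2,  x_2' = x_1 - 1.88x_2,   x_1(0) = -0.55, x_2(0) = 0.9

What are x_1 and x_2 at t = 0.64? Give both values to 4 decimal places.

Heun on (x_1,x_2): k1 = f(t_n, state_n); k2 = f(t_n + h, state_n + h·k1); state_{n+1} = state_n + (h/2)·(k1 + k2).
0.000000: (-0.550000, 0.900000)
  k1 = (0.596000, -2.242000)
  predictor → (-0.359280, 0.182560)
  k2 = (0.259616, -0.702493)
  → (-0.413101, 0.428881)
0.320000: (-0.413101, 0.428881)
  k1 = (0.368579, -1.219398)
  predictor → (-0.295156, 0.038674)
  k2 = (0.177663, -0.367863)
  → (-0.325703, 0.174919)
(x_1(0.64), x_2(0.64)) ≈ (-0.3257, 0.1749)

-0.3257, 0.1749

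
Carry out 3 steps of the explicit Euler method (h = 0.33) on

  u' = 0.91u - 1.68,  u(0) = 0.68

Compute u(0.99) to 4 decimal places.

Euler: u_{n+1} = u_n + h·f(t_n, u_n).
t=0.000000, u=0.680000: f=-1.061200 → u ← 0.680000 + 0.33·(-1.061200) = 0.329804
t=0.330000, u=0.329804: f=-1.379878 → u ← 0.329804 + 0.33·(-1.379878) = -0.125556
t=0.660000, u=-0.125556: f=-1.794256 → u ← -0.125556 + 0.33·(-1.794256) = -0.717660
u(0.99) ≈ -0.7177

-0.7177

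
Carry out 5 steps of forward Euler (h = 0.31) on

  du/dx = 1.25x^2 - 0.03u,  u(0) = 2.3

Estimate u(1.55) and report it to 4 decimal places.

3.3053

Euler: u_{n+1} = u_n + h·f(x_n, u_n).
x=0.000000, u=2.300000: f=-0.069000 → u ← 2.300000 + 0.31·(-0.069000) = 2.278610
x=0.310000, u=2.278610: f=0.051767 → u ← 2.278610 + 0.31·0.051767 = 2.294658
x=0.620000, u=2.294658: f=0.411660 → u ← 2.294658 + 0.31·0.411660 = 2.422272
x=0.930000, u=2.422272: f=1.008457 → u ← 2.422272 + 0.31·1.008457 = 2.734894
x=1.240000, u=2.734894: f=1.839953 → u ← 2.734894 + 0.31·1.839953 = 3.305279
u(1.55) ≈ 3.3053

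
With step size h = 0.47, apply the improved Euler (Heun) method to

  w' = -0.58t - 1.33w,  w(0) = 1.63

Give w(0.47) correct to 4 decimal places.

Heun: k1 = f(t_n, w_n); k2 = f(t_n + h, w_n + h·k1); w_{n+1} = w_n + (h/2)·(k1 + k2).
t=0.000000, w=1.630000:
  k1 = f(0.000000, 1.630000) = -2.167900
  k2 = f(0.470000, 0.611087) = -1.085346
  w ← 1.630000 + (0.47/2)·(-2.167900 + (-1.085346)) = 0.865487
w(0.47) ≈ 0.8655

0.8655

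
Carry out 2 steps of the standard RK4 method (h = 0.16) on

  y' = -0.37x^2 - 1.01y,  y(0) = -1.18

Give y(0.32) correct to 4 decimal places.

-0.8579

RK4: k1 = f(x_n, y_n); k2 = f(x_n + h/2, y_n + (h/2)·k1); k3 = f(x_n + h/2, y_n + (h/2)·k2); k4 = f(x_n + h, y_n + h·k3); y_{n+1} = y_n + (h/6)·(k1 + 2k2 + 2k3 + k4).
x=0.000000, y=-1.180000:
  k1 = f(0.000000, -1.180000) = 1.191800
  k2 = f(0.080000, -1.084656) = 1.093135
  k3 = f(0.080000, -1.092549) = 1.101107
  k4 = f(0.160000, -1.003823) = 1.004389
  y ← -1.180000 + (0.16/6)·(k1 + 2k2 + 2k3 + k4) = -1.004409
x=0.160000, y=-1.004409:
  k1 = f(0.160000, -1.004409) = 1.004981
  k2 = f(0.240000, -0.924010) = 0.911938
  k3 = f(0.240000, -0.931454) = 0.919456
  k4 = f(0.320000, -0.857296) = 0.827981
  y ← -1.004409 + (0.16/6)·(k1 + 2k2 + 2k3 + k4) = -0.857855
y(0.32) ≈ -0.8579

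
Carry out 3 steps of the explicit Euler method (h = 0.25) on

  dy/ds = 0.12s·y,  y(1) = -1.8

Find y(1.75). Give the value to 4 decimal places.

-2.0101

Euler: y_{n+1} = y_n + h·f(s_n, y_n).
s=1.000000, y=-1.800000: f=-0.216000 → y ← -1.800000 + 0.25·(-0.216000) = -1.854000
s=1.250000, y=-1.854000: f=-0.278100 → y ← -1.854000 + 0.25·(-0.278100) = -1.923525
s=1.500000, y=-1.923525: f=-0.346235 → y ← -1.923525 + 0.25·(-0.346235) = -2.010084
y(1.75) ≈ -2.0101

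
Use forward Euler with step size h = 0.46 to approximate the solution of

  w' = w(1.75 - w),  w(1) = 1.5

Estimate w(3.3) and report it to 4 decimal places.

1.7499

Euler: w_{n+1} = w_n + h·f(s_n, w_n).
s=1.000000, w=1.500000: f=0.375000 → w ← 1.500000 + 0.46·0.375000 = 1.672500
s=1.460000, w=1.672500: f=0.129619 → w ← 1.672500 + 0.46·0.129619 = 1.732125
s=1.920000, w=1.732125: f=0.030962 → w ← 1.732125 + 0.46·0.030962 = 1.746367
s=2.380000, w=1.746367: f=0.006344 → w ← 1.746367 + 0.46·0.006344 = 1.749286
s=2.840000, w=1.749286: f=0.001250 → w ← 1.749286 + 0.46·0.001250 = 1.749860
w(3.3) ≈ 1.7499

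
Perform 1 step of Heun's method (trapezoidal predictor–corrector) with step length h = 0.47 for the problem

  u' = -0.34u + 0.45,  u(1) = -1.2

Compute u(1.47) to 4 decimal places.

-0.8290

Heun: k1 = f(t_n, u_n); k2 = f(t_n + h, u_n + h·k1); u_{n+1} = u_n + (h/2)·(k1 + k2).
t=1.000000, u=-1.200000:
  k1 = f(1.000000, -1.200000) = 0.858000
  k2 = f(1.470000, -0.796740) = 0.720892
  u ← -1.200000 + (0.47/2)·(0.858000 + 0.720892) = -0.828960
u(1.47) ≈ -0.8290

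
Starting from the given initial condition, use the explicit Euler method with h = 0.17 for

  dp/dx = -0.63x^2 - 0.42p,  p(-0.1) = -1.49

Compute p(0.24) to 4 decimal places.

Euler: p_{n+1} = p_n + h·f(x_n, p_n).
x=-0.100000, p=-1.490000: f=0.619500 → p ← -1.490000 + 0.17·0.619500 = -1.384685
x=0.070000, p=-1.384685: f=0.578481 → p ← -1.384685 + 0.17·0.578481 = -1.286343
p(0.24) ≈ -1.2863

-1.2863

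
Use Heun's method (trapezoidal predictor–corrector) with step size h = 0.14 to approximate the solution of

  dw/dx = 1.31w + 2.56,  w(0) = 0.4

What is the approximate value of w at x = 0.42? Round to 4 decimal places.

2.1161

Heun: k1 = f(x_n, w_n); k2 = f(x_n + h, w_n + h·k1); w_{n+1} = w_n + (h/2)·(k1 + k2).
x=0.000000, w=0.400000:
  k1 = f(0.000000, 0.400000) = 3.084000
  k2 = f(0.140000, 0.831760) = 3.649606
  w ← 0.400000 + (0.14/2)·(3.084000 + 3.649606) = 0.871352
x=0.140000, w=0.871352:
  k1 = f(0.140000, 0.871352) = 3.701472
  k2 = f(0.280000, 1.389558) = 4.380322
  w ← 0.871352 + (0.14/2)·(3.701472 + 4.380322) = 1.437078
x=0.280000, w=1.437078:
  k1 = f(0.280000, 1.437078) = 4.442572
  k2 = f(0.420000, 2.059038) = 5.257340
  w ← 1.437078 + (0.14/2)·(4.442572 + 5.257340) = 2.116072
w(0.42) ≈ 2.1161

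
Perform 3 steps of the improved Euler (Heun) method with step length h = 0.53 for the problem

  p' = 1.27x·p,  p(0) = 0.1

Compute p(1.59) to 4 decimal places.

Heun: k1 = f(x_n, p_n); k2 = f(x_n + h, p_n + h·k1); p_{n+1} = p_n + (h/2)·(k1 + k2).
x=0.000000, p=0.100000:
  k1 = f(0.000000, 0.100000) = 0.000000
  k2 = f(0.530000, 0.100000) = 0.067310
  p ← 0.100000 + (0.53/2)·(0.000000 + 0.067310) = 0.117837
x=0.530000, p=0.117837:
  k1 = f(0.530000, 0.117837) = 0.079316
  k2 = f(1.060000, 0.159875) = 0.215223
  p ← 0.117837 + (0.53/2)·(0.079316 + 0.215223) = 0.195890
x=1.060000, p=0.195890:
  k1 = f(1.060000, 0.195890) = 0.263707
  k2 = f(1.590000, 0.335655) = 0.677788
  p ← 0.195890 + (0.53/2)·(0.263707 + 0.677788) = 0.445386
p(1.59) ≈ 0.4454

0.4454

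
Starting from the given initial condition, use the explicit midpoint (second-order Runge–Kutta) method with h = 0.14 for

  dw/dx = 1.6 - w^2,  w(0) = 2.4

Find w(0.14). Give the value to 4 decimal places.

2.0014

Midpoint: k1 = f(x_n, w_n); k2 = f(x_n + h/2, w_n + (h/2)·k1); w_{n+1} = w_n + h·k2.
x=0.000000, w=2.400000:
  k1 = f(0.000000, 2.400000) = -4.160000
  k2 = f(0.070000, 2.108800) = -2.847037
  w ← 2.400000 + 0.14·(-2.847037) = 2.001415
w(0.14) ≈ 2.0014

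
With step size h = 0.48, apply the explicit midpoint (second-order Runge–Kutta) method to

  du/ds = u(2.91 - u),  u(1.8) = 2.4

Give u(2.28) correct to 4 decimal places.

2.6796

Midpoint: k1 = f(s_n, u_n); k2 = f(s_n + h/2, u_n + (h/2)·k1); u_{n+1} = u_n + h·k2.
s=1.800000, u=2.400000:
  k1 = f(1.800000, 2.400000) = 1.224000
  k2 = f(2.040000, 2.693760) = 0.582499
  u ← 2.400000 + 0.48·0.582499 = 2.679599
u(2.28) ≈ 2.6796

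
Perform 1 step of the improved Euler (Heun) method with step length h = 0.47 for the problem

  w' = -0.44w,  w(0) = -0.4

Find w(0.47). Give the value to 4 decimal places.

-0.3258

Heun: k1 = f(x_n, w_n); k2 = f(x_n + h, w_n + h·k1); w_{n+1} = w_n + (h/2)·(k1 + k2).
x=0.000000, w=-0.400000:
  k1 = f(0.000000, -0.400000) = 0.176000
  k2 = f(0.470000, -0.317280) = 0.139603
  w ← -0.400000 + (0.47/2)·(0.176000 + 0.139603) = -0.325833
w(0.47) ≈ -0.3258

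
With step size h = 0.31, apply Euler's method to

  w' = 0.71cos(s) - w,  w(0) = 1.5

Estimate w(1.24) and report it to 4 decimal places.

0.7673

Euler: w_{n+1} = w_n + h·f(s_n, w_n).
s=0.000000, w=1.500000: f=-0.790000 → w ← 1.500000 + 0.31·(-0.790000) = 1.255100
s=0.310000, w=1.255100: f=-0.578943 → w ← 1.255100 + 0.31·(-0.578943) = 1.075628
s=0.620000, w=1.075628: f=-0.497774 → w ← 1.075628 + 0.31·(-0.497774) = 0.921318
s=0.930000, w=0.921318: f=-0.496856 → w ← 0.921318 + 0.31·(-0.496856) = 0.767292
w(1.24) ≈ 0.7673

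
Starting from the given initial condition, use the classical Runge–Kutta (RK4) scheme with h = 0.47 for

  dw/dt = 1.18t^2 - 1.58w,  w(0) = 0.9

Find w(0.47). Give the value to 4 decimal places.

RK4: k1 = f(t_n, w_n); k2 = f(t_n + h/2, w_n + (h/2)·k1); k3 = f(t_n + h/2, w_n + (h/2)·k2); k4 = f(t_n + h, w_n + h·k3); w_{n+1} = w_n + (h/6)·(k1 + 2k2 + 2k3 + k4).
t=0.000000, w=0.900000:
  k1 = f(0.000000, 0.900000) = -1.422000
  k2 = f(0.235000, 0.565830) = -0.828846
  k3 = f(0.235000, 0.705221) = -1.049084
  k4 = f(0.470000, 0.406931) = -0.382288
  w ← 0.900000 + (0.47/6)·(k1 + 2k2 + 2k3 + k4) = 0.464455
w(0.47) ≈ 0.4645

0.4645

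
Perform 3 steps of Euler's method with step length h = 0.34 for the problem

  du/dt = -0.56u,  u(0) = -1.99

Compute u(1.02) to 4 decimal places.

Euler: u_{n+1} = u_n + h·f(t_n, u_n).
t=0.000000, u=-1.990000: f=1.114400 → u ← -1.990000 + 0.34·1.114400 = -1.611104
t=0.340000, u=-1.611104: f=0.902218 → u ← -1.611104 + 0.34·0.902218 = -1.304350
t=0.680000, u=-1.304350: f=0.730436 → u ← -1.304350 + 0.34·0.730436 = -1.056002
u(1.02) ≈ -1.0560

-1.0560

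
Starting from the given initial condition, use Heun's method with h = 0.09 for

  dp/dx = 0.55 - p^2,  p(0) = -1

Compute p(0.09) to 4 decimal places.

Heun: k1 = f(x_n, p_n); k2 = f(x_n + h, p_n + h·k1); p_{n+1} = p_n + (h/2)·(k1 + k2).
x=0.000000, p=-1.000000:
  k1 = f(0.000000, -1.000000) = -0.450000
  k2 = f(0.090000, -1.040500) = -0.532640
  p ← -1.000000 + (0.09/2)·(-0.450000 + (-0.532640)) = -1.044219
p(0.09) ≈ -1.0442

-1.0442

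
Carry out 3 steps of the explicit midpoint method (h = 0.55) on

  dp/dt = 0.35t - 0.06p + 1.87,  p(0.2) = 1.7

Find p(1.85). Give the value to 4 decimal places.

Midpoint: k1 = f(t_n, p_n); k2 = f(t_n + h/2, p_n + (h/2)·k1); p_{n+1} = p_n + h·k2.
t=0.200000, p=1.700000:
  k1 = f(0.200000, 1.700000) = 1.838000
  k2 = f(0.475000, 2.205450) = 1.903923
  p ← 1.700000 + 0.55·1.903923 = 2.747158
t=0.750000, p=2.747158:
  k1 = f(0.750000, 2.747158) = 1.967671
  k2 = f(1.025000, 3.288267) = 2.031454
  p ← 2.747158 + 0.55·2.031454 = 3.864457
t=1.300000, p=3.864457:
  k1 = f(1.300000, 3.864457) = 2.093133
  k2 = f(1.575000, 4.440069) = 2.154846
  p ← 3.864457 + 0.55·2.154846 = 5.049623
p(1.85) ≈ 5.0496

5.0496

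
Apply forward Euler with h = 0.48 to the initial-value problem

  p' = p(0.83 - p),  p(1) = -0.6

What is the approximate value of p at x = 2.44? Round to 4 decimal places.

Euler: p_{n+1} = p_n + h·f(x_n, p_n).
x=1.000000, p=-0.600000: f=-0.858000 → p ← -0.600000 + 0.48·(-0.858000) = -1.011840
x=1.480000, p=-1.011840: f=-1.863647 → p ← -1.011840 + 0.48·(-1.863647) = -1.906391
x=1.960000, p=-1.906391: f=-5.216630 → p ← -1.906391 + 0.48·(-5.216630) = -4.410373
p(2.44) ≈ -4.4104

-4.4104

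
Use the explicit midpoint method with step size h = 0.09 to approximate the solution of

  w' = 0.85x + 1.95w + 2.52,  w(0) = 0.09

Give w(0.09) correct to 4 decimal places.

0.3573

Midpoint: k1 = f(x_n, w_n); k2 = f(x_n + h/2, w_n + (h/2)·k1); w_{n+1} = w_n + h·k2.
x=0.000000, w=0.090000:
  k1 = f(0.000000, 0.090000) = 2.695500
  k2 = f(0.045000, 0.211297) = 2.970280
  w ← 0.090000 + 0.09·2.970280 = 0.357325
w(0.09) ≈ 0.3573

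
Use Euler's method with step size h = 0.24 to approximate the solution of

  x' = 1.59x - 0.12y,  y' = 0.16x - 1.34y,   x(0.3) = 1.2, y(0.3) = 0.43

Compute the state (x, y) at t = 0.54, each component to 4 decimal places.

1.6455, 0.3378

Euler on (x,y): x_{n+1} = x_n + h·x', y_{n+1} = y_n + h·y'.
0.300000: (1.200000, 0.430000); f=(1.856400, -0.384200) → (1.645536, 0.337792)
(x(0.54), y(0.54)) ≈ (1.6455, 0.3378)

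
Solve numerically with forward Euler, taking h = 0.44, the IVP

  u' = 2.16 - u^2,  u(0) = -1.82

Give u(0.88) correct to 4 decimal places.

Euler: u_{n+1} = u_n + h·f(x_n, u_n).
x=0.000000, u=-1.820000: f=-1.152400 → u ← -1.820000 + 0.44·(-1.152400) = -2.327056
x=0.440000, u=-2.327056: f=-3.255190 → u ← -2.327056 + 0.44·(-3.255190) = -3.759339
u(0.88) ≈ -3.7593

-3.7593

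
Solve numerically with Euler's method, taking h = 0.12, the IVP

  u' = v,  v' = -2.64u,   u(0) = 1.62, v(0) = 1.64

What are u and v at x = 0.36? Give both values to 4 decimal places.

2.0182, -0.0672

Euler on (u,v): u_{n+1} = u_n + h·u', v_{n+1} = v_n + h·v'.
0.000000: (1.620000, 1.640000); f=(1.640000, -4.276800) → (1.816800, 1.126784)
0.120000: (1.816800, 1.126784); f=(1.126784, -4.796352) → (1.952014, 0.551222)
0.240000: (1.952014, 0.551222); f=(0.551222, -5.153317) → (2.018161, -0.067176)
(u(0.36), v(0.36)) ≈ (2.0182, -0.0672)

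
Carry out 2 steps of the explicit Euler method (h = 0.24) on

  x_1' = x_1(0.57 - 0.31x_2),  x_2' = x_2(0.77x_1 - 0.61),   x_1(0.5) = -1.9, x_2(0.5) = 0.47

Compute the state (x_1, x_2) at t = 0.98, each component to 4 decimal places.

Euler on (x_1,x_2): x_1_{n+1} = x_1_n + h·x_1', x_2_{n+1} = x_2_n + h·x_2'.
0.500000: (-1.900000, 0.470000); f=(-0.806170, -0.974310) → (-2.093481, 0.236166)
0.740000: (-2.093481, 0.236166); f=(-1.040018, -0.524755) → (-2.343085, 0.110224)
(x_1(0.98), x_2(0.98)) ≈ (-2.3431, 0.1102)

-2.3431, 0.1102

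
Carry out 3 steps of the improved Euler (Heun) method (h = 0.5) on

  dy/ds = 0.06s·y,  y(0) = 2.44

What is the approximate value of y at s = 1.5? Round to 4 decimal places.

Heun: k1 = f(s_n, y_n); k2 = f(s_n + h, y_n + h·k1); y_{n+1} = y_n + (h/2)·(k1 + k2).
s=0.000000, y=2.440000:
  k1 = f(0.000000, 2.440000) = 0.000000
  k2 = f(0.500000, 2.440000) = 0.073200
  y ← 2.440000 + (0.5/2)·(0.000000 + 0.073200) = 2.458300
s=0.500000, y=2.458300:
  k1 = f(0.500000, 2.458300) = 0.073749
  k2 = f(1.000000, 2.495175) = 0.149710
  y ← 2.458300 + (0.5/2)·(0.073749 + 0.149710) = 2.514165
s=1.000000, y=2.514165:
  k1 = f(1.000000, 2.514165) = 0.150850
  k2 = f(1.500000, 2.589590) = 0.233063
  y ← 2.514165 + (0.5/2)·(0.150850 + 0.233063) = 2.610143
y(1.5) ≈ 2.6101

2.6101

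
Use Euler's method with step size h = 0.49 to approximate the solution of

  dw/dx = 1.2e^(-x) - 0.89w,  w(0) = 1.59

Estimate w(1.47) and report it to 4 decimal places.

0.8959

Euler: w_{n+1} = w_n + h·f(x_n, w_n).
x=0.000000, w=1.590000: f=-0.215100 → w ← 1.590000 + 0.49·(-0.215100) = 1.484601
x=0.490000, w=1.484601: f=-0.586143 → w ← 1.484601 + 0.49·(-0.586143) = 1.197391
x=0.980000, w=1.197391: f=-0.615305 → w ← 1.197391 + 0.49·(-0.615305) = 0.895892
w(1.47) ≈ 0.8959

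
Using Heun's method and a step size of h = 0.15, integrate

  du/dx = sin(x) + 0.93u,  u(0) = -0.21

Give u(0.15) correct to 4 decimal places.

-0.2301

Heun: k1 = f(x_n, u_n); k2 = f(x_n + h, u_n + h·k1); u_{n+1} = u_n + (h/2)·(k1 + k2).
x=0.000000, u=-0.210000:
  k1 = f(0.000000, -0.210000) = -0.195300
  k2 = f(0.150000, -0.239295) = -0.073106
  u ← -0.210000 + (0.15/2)·(-0.195300 + (-0.073106)) = -0.230130
u(0.15) ≈ -0.2301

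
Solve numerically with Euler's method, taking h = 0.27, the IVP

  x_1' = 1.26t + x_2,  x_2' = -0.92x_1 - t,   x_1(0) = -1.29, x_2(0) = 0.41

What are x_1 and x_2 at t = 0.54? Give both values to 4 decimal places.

Euler on (x_1,x_2): x_1_{n+1} = x_1_n + h·x_1', x_2_{n+1} = x_2_n + h·x_2'.
0.000000: (-1.290000, 0.410000); f=(0.410000, 1.186800) → (-1.179300, 0.730436)
0.270000: (-1.179300, 0.730436); f=(1.070636, 0.814956) → (-0.890228, 0.950474)
(x_1(0.54), x_2(0.54)) ≈ (-0.8902, 0.9505)

-0.8902, 0.9505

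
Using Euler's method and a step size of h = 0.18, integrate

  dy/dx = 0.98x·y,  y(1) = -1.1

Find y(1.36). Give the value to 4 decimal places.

-1.5634

Euler: y_{n+1} = y_n + h·f(x_n, y_n).
x=1.000000, y=-1.100000: f=-1.078000 → y ← -1.100000 + 0.18·(-1.078000) = -1.294040
x=1.180000, y=-1.294040: f=-1.496428 → y ← -1.294040 + 0.18·(-1.496428) = -1.563397
y(1.36) ≈ -1.5634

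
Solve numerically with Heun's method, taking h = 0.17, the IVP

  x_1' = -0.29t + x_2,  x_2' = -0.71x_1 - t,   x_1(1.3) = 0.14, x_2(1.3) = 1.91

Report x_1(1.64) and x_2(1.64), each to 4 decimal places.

Heun on (x_1,x_2): k1 = f(t_n, state_n); k2 = f(t_n + h, state_n + h·k1); state_{n+1} = state_n + (h/2)·(k1 + k2).
1.300000: (0.140000, 1.910000)
  k1 = (1.533000, -1.399400)
  predictor → (0.400610, 1.672102)
  k2 = (1.245802, -1.754433)
  → (0.376198, 1.641924)
1.470000: (0.376198, 1.641924)
  k1 = (1.215624, -1.737101)
  predictor → (0.582854, 1.346617)
  k2 = (0.871017, -2.053827)
  → (0.553563, 1.319695)
(x_1(1.64), x_2(1.64)) ≈ (0.5536, 1.3197)

0.5536, 1.3197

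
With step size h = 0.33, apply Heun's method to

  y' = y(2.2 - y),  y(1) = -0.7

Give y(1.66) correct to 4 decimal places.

Heun: k1 = f(s_n, y_n); k2 = f(s_n + h, y_n + h·k1); y_{n+1} = y_n + (h/2)·(k1 + k2).
s=1.000000, y=-0.700000:
  k1 = f(1.000000, -0.700000) = -2.030000
  k2 = f(1.330000, -1.369900) = -4.890406
  y ← -0.700000 + (0.33/2)·(-2.030000 + (-4.890406)) = -1.841867
s=1.330000, y=-1.841867:
  k1 = f(1.330000, -1.841867) = -7.444581
  k2 = f(1.660000, -4.298579) = -27.934654
  y ← -1.841867 + (0.33/2)·(-7.444581 + (-27.934654)) = -7.679441
y(1.66) ≈ -7.6794

-7.6794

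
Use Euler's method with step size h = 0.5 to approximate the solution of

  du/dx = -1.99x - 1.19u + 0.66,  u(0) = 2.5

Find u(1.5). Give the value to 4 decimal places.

Euler: u_{n+1} = u_n + h·f(x_n, u_n).
x=0.000000, u=2.500000: f=-2.315000 → u ← 2.500000 + 0.5·(-2.315000) = 1.342500
x=0.500000, u=1.342500: f=-1.932575 → u ← 1.342500 + 0.5·(-1.932575) = 0.376213
x=1.000000, u=0.376213: f=-1.777693 → u ← 0.376213 + 0.5·(-1.777693) = -0.512634
u(1.5) ≈ -0.5126

-0.5126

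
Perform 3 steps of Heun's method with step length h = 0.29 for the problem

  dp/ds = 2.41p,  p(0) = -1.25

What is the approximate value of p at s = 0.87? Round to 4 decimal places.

-9.1710

Heun: k1 = f(s_n, p_n); k2 = f(s_n + h, p_n + h·k1); p_{n+1} = p_n + (h/2)·(k1 + k2).
s=0.000000, p=-1.250000:
  k1 = f(0.000000, -1.250000) = -3.012500
  k2 = f(0.290000, -2.123625) = -5.117936
  p ← -1.250000 + (0.29/2)·(-3.012500 + (-5.117936)) = -2.428913
s=0.290000, p=-2.428913:
  k1 = f(0.290000, -2.428913) = -5.853681
  k2 = f(0.580000, -4.126481) = -9.944819
  p ← -2.428913 + (0.29/2)·(-5.853681 + (-9.944819)) = -4.719696
s=0.580000, p=-4.719696:
  k1 = f(0.580000, -4.719696) = -11.374467
  k2 = f(0.870000, -8.018291) = -19.324081
  p ← -4.719696 + (0.29/2)·(-11.374467 + (-19.324081)) = -9.170985
p(0.87) ≈ -9.1710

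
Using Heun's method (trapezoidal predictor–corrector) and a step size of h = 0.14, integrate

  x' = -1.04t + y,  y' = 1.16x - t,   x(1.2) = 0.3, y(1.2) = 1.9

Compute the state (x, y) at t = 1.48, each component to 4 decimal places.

0.4075, 1.6458

Heun on (x,y): k1 = f(t_n, state_n); k2 = f(t_n + h, state_n + h·k1); state_{n+1} = state_n + (h/2)·(k1 + k2).
1.200000: (0.300000, 1.900000)
  k1 = (0.652000, -0.852000)
  predictor → (0.391280, 1.780720)
  k2 = (0.387120, -0.886115)
  → (0.372738, 1.778332)
1.340000: (0.372738, 1.778332)
  k1 = (0.384732, -0.907623)
  predictor → (0.426601, 1.651265)
  k2 = (0.112065, -0.985143)
  → (0.407514, 1.645838)
(x(1.48), y(1.48)) ≈ (0.4075, 1.6458)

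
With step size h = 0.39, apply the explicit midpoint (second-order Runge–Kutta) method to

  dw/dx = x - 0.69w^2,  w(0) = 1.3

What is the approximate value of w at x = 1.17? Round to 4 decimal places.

Midpoint: k1 = f(x_n, w_n); k2 = f(x_n + h/2, w_n + (h/2)·k1); w_{n+1} = w_n + h·k2.
x=0.000000, w=1.300000:
  k1 = f(0.000000, 1.300000) = -1.166100
  k2 = f(0.195000, 1.072611) = -0.598840
  w ← 1.300000 + 0.39·(-0.598840) = 1.066452
x=0.390000, w=1.066452:
  k1 = f(0.390000, 1.066452) = -0.394751
  k2 = f(0.585000, 0.989476) = -0.090553
  w ← 1.066452 + 0.39·(-0.090553) = 1.031137
x=0.780000, w=1.031137:
  k1 = f(0.780000, 1.031137) = 0.046363
  k2 = f(0.975000, 1.040177) = 0.228442
  w ← 1.031137 + 0.39·0.228442 = 1.120229
w(1.17) ≈ 1.1202

1.1202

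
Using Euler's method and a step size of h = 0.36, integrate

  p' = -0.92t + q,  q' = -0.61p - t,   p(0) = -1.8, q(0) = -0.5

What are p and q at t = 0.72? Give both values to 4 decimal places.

Euler on (p,q): p_{n+1} = p_n + h·p', q_{n+1} = q_n + h·q'.
0.000000: (-1.800000, -0.500000); f=(-0.500000, 1.098000) → (-1.980000, -0.104720)
0.360000: (-1.980000, -0.104720); f=(-0.435920, 0.847800) → (-2.136931, 0.200488)
(p(0.72), q(0.72)) ≈ (-2.1369, 0.2005)

-2.1369, 0.2005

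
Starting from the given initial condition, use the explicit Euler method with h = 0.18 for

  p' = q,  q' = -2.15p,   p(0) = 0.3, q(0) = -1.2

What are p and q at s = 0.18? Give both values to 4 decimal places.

0.0840, -1.3161

Euler on (p,q): p_{n+1} = p_n + h·p', q_{n+1} = q_n + h·q'.
0.000000: (0.300000, -1.200000); f=(-1.200000, -0.645000) → (0.084000, -1.316100)
(p(0.18), q(0.18)) ≈ (0.0840, -1.3161)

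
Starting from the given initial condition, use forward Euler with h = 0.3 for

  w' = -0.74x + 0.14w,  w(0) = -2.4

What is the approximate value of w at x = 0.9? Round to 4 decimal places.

-2.9179

Euler: w_{n+1} = w_n + h·f(x_n, w_n).
x=0.000000, w=-2.400000: f=-0.336000 → w ← -2.400000 + 0.3·(-0.336000) = -2.500800
x=0.300000, w=-2.500800: f=-0.572112 → w ← -2.500800 + 0.3·(-0.572112) = -2.672434
x=0.600000, w=-2.672434: f=-0.818141 → w ← -2.672434 + 0.3·(-0.818141) = -2.917876
w(0.9) ≈ -2.9179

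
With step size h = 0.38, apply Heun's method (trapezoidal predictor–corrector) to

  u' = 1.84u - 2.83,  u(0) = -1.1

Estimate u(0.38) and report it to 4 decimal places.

-3.5894

Heun: k1 = f(x_n, u_n); k2 = f(x_n + h, u_n + h·k1); u_{n+1} = u_n + (h/2)·(k1 + k2).
x=0.000000, u=-1.100000:
  k1 = f(0.000000, -1.100000) = -4.854000
  k2 = f(0.380000, -2.944520) = -8.247917
  u ← -1.100000 + (0.38/2)·(-4.854000 + (-8.247917)) = -3.589364
u(0.38) ≈ -3.5894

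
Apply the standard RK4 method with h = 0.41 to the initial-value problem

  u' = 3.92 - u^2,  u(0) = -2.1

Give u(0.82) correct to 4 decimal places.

RK4: k1 = f(x_n, u_n); k2 = f(x_n + h/2, u_n + (h/2)·k1); k3 = f(x_n + h/2, u_n + (h/2)·k2); k4 = f(x_n + h, u_n + h·k3); u_{n+1} = u_n + (h/6)·(k1 + 2k2 + 2k3 + k4).
x=0.000000, u=-2.100000:
  k1 = f(0.000000, -2.100000) = -0.490000
  k2 = f(0.205000, -2.200450) = -0.921980
  k3 = f(0.205000, -2.289006) = -1.319548
  k4 = f(0.410000, -2.641015) = -3.054959
  u ← -2.100000 + (0.41/6)·(k1 + 2k2 + 2k3 + k4) = -2.648581
x=0.410000, u=-2.648581:
  k1 = f(0.410000, -2.648581) = -3.094982
  k2 = f(0.615000, -3.283052) = -6.858433
  k3 = f(0.615000, -4.054560) = -12.519455
  k4 = f(0.820000, -7.781558) = -56.632638
  u ← -2.648581 + (0.41/6)·(k1 + 2k2 + 2k3 + k4) = -9.378280
u(0.82) ≈ -9.3783

-9.3783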